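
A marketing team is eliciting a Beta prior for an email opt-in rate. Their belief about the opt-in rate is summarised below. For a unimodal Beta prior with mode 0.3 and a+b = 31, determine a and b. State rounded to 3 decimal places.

a = 9.700, b = 21.300

For a,b>1 the mode is (a−1)/(a+b−2), so a = mode·(κ−2)+1 = 0.3×29+1 = 9.700.
And b = (1−mode)·(κ−2)+1 = 0.7×29+1 = 21.300.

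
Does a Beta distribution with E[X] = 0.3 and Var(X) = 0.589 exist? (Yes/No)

A Beta with mean μ has variance μ(1−μ)/(α+β+1) < μ(1−μ).
Here μ(1−μ) = 0.3×0.7 = 0.21, and 0.589 ≥ 0.21.

No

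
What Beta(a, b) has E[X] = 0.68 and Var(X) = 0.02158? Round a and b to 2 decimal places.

By moment matching, a+b = μ(1−μ)/σ² − 1 = (0.68·0.32)/0.02158 − 1 = 10.0834 − 1 = 9.0834.
Since a/(a+b) = μ, a = 0.68·9.0834 = 6.18 and b = 0.32·9.0834 = 2.91.

a = 6.18, b = 2.91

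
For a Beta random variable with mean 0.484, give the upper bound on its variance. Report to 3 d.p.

0.250

For fixed mean μ the Beta variance is μ(1−μ)/(α+β+1), increasing as α+β decreases.
Its least upper bound (not attained) is μ(1−μ) = 0.484·0.516 = 0.250.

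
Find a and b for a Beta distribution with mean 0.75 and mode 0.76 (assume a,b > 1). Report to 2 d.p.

a = 39.00, b = 13.00

Let s = a+b. Mean gives a = μs = 0.75s; mode gives (a−1)/(s−2) = 0.76.
Substituting: 0.75s − 1 = 0.76(s−2) = 0.76s − 1.52, so -0.01s = -0.52 and s = 52.0000.
Then a = 0.75×52.0000 = 39.00 and b = s−a = 13.00.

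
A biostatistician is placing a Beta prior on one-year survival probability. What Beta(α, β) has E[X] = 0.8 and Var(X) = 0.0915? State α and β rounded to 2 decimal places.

α = 0.60, β = 0.15

Write ν = α+β; then α = μν and Var = μ(1−μ)/(ν+1).
ν = μ(1−μ)/Var − 1 = 0.16/0.0915 − 1 = 0.7486.
α = 0.8·0.7486 = 0.60, β = 0.2·0.7486 = 0.15.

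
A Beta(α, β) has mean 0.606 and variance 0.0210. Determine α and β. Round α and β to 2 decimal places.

α = 6.28, β = 4.09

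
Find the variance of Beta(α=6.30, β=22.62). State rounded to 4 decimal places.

0.0057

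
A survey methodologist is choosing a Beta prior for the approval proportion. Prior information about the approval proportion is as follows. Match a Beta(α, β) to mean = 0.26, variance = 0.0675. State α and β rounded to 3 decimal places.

α = 0.481, β = 1.369

By moment matching, α+β = μ(1−μ)/σ² − 1 = (0.26·0.74)/0.0675 − 1 = 2.8504 − 1 = 1.8504.
Since α/(α+β) = μ, α = 0.26·1.8504 = 0.481 and β = 0.74·1.8504 = 1.369.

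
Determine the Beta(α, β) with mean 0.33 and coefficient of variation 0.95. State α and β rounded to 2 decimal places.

Var = (CV·μ)² = (0.95×0.33)² = 0.098282.
α+β = μ(1−μ)/Var − 1 = 0.2211/0.098282 − 1 = 1.2496.
Thus α = 0.33·1.2496 = 0.41 and β = 0.67·1.2496 = 0.84.

α = 0.41, β = 0.84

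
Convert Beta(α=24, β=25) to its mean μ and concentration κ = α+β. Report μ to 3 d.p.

κ = α+β = 24+25 = 49; μ = α/κ = 24/49 = 0.490.

μ = 0.490, κ = 49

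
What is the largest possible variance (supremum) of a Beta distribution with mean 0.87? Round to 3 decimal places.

For fixed mean μ the Beta variance is μ(1−μ)/(α+β+1), increasing as α+β decreases.
Its least upper bound (not attained) is μ(1−μ) = 0.87·0.13 = 0.113.

0.113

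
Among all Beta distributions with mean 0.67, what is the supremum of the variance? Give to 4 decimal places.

0.2211

Var = μ(1−μ)/(α+β+1), which approaches μ(1−μ) as α+β → 0.
So the supremum is μ(1−μ) = 0.67×0.33 = 0.2211.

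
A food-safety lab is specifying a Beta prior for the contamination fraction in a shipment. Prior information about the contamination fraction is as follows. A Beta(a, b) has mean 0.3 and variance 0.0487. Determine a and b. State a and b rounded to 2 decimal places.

a = 0.99, b = 2.32

Write ν = a+b; then a = μν and Var = μ(1−μ)/(ν+1).
ν = μ(1−μ)/Var − 1 = 0.21/0.0487 − 1 = 3.3121.
a = 0.3·3.3121 = 0.99, b = 0.7·3.3121 = 2.32.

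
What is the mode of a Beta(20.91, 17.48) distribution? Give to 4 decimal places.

The density x^(α−1)(1−x)^(β−1) is maximised at (α−1)/(α+β−2) = 19.91/36.39 = 0.5471.

0.5471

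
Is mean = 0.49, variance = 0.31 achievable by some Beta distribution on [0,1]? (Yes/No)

No

The Beta variance bound is σ² < μ(1−μ).
Here μ(1−μ) = 0.49×0.51 = 0.2499, and 0.31 ≥ 0.2499.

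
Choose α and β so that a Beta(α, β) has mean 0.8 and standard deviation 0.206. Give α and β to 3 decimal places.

α = 2.216, β = 0.554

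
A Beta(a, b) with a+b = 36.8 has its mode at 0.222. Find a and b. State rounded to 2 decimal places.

Since the density peak of Beta(a,b) is at (a−1)/(a+b−2),
a = 1 + 0.222(36.8−2) = 8.73 and b = 36.8 − 8.73 = 28.07.

a = 8.73, b = 28.07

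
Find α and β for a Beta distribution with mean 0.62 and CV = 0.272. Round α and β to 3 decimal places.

α = 4.516, β = 2.768

σ = CV·μ = 0.272×0.62 = 0.16864, so σ² = 0.028439.
s+1 = μ(1−μ)/σ² = 0.2356/0.028439 = 8.2843, so s = α+β = 7.2843.
α = μs = 4.516, β = (1−μ)s = 2.768.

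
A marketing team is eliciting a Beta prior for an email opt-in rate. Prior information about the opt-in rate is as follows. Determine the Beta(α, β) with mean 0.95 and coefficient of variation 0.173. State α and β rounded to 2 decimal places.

σ = CV·μ = 0.173×0.95 = 0.16435, so σ² = 0.027011.
s+1 = μ(1−μ)/σ² = 0.0475/0.027011 = 1.7585, so s = α+β = 0.7585.
α = μs = 0.72, β = (1−μ)s = 0.04.

α = 0.72, β = 0.04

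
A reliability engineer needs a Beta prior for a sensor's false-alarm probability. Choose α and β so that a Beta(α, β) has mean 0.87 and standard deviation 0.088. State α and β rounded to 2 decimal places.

σ² = 0.088² = 0.007744.
With s = α+β, Var = μ(1−μ)/(s+1), so s+1 = (0.87×0.13)/0.007744 = 14.6049 and s = 13.6049.
α = μs = 11.84, β = (1−μ)s = 1.77.

α = 11.84, β = 1.77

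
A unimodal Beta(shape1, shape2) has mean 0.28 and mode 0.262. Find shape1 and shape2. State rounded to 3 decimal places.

shape1 = 7.404, shape2 = 19.040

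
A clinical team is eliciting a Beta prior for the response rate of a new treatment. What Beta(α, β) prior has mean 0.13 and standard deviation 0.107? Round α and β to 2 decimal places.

α = 1.15, β = 7.72

First σ² = 0.011449. Setting α = μn, β = (1−μ)n with n = α+β,
μ(1−μ)/(n+1) = 0.011449 ⇒ n+1 = 0.1131/0.011449 = 9.8786 ⇒ n = 8.8786.
Hence α = 0.13×8.8786 = 1.15, β = 0.87×8.8786 = 7.72.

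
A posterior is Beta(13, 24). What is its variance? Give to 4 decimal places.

Var = αβ/[(α+β)²(α+β+1)] = (13×24)/(37²×38) = 312/52022 = 0.0060.

0.0060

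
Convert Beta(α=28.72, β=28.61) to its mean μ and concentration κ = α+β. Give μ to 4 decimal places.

μ = 0.5010, κ = 57.33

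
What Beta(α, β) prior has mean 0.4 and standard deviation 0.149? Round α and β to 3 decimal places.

α = 3.924, β = 5.886

Variance = 0.149² = 0.022201. The moment-matching identity α+β = μ(1−μ)/Var − 1 gives
α+β = 0.24/0.022201 − 1 = 9.8103, so α = μ·9.8103 = 3.924 and β = (1−μ)·9.8103 = 5.886.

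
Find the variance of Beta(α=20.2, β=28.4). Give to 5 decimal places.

0.00490

μ = 20.2/48.6 = 0.415638; Var = μ(1−μ)/(α+β+1) = 0.2428830/49.6 = 0.00490.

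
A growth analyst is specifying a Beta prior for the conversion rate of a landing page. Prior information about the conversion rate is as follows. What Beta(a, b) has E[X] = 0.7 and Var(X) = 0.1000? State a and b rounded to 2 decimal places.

Let s = a+b. The Beta variance is μ(1−μ)/(s+1).
So s+1 = μ(1−μ)/σ² = (0.7×0.3)/0.1000 = 0.21/0.1000 = 2.1000, giving s = 1.1000.
Then a = μs = 0.7×1.1000 = 0.77 and b = (1−μ)s = 0.3×1.1000 = 0.33.

a = 0.77, b = 0.33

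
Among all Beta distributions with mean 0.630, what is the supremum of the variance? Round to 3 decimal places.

0.233

Var = μ(1−μ)/(α+β+1), which approaches μ(1−μ) as α+β → 0.
So the supremum is μ(1−μ) = 0.630×0.370 = 0.233.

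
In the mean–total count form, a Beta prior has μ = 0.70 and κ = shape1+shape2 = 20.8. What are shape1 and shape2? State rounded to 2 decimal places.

shape1 = 14.56, shape2 = 6.24

shape1 = μκ = 0.70×20.8 = 14.56 and shape2 = (1−μ)κ = 0.30×20.8 = 6.24.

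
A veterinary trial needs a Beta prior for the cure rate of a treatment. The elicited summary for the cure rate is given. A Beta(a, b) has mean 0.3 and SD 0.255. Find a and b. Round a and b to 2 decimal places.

σ² = 0.255² = 0.065025.
With s = a+b, Var = μ(1−μ)/(s+1), so s+1 = (0.3×0.7)/0.065025 = 3.2295 and s = 2.2295.
a = μs = 0.67, b = (1−μ)s = 1.56.

a = 0.67, b = 1.56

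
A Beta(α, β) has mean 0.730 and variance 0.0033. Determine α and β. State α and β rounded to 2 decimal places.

α = 42.87, β = 15.86

Let s = α+β. The Beta variance is μ(1−μ)/(s+1).
So s+1 = μ(1−μ)/σ² = (0.730×0.270)/0.0033 = 0.197100/0.0033 = 59.7273, giving s = 58.7273.
Then α = μs = 0.730×58.7273 = 42.87 and β = (1−μ)s = 0.270×58.7273 = 15.86.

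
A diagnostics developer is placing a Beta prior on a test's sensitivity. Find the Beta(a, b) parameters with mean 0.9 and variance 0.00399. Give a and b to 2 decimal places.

Write ν = a+b; then a = μν and Var = μ(1−μ)/(ν+1).
ν = μ(1−μ)/Var − 1 = 0.09/0.00399 − 1 = 21.5564.
a = 0.9·21.5564 = 19.40, b = 0.1·21.5564 = 2.16.

a = 19.40, b = 2.16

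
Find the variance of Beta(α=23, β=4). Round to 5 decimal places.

0.00451

α+β = 27 and αβ = 92, so Var = αβ/[(α+β)²(α+β+1)] = 92/20412 = 0.00451.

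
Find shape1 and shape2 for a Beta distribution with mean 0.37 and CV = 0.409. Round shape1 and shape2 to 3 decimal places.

Var = (CV·μ)² = (0.409×0.37)² = 0.022901.
shape1+shape2 = μ(1−μ)/Var − 1 = 0.2331/0.022901 − 1 = 9.1787.
Thus shape1 = 0.37·9.1787 = 3.396 and shape2 = 0.63·9.1787 = 5.783.

shape1 = 3.396, shape2 = 5.783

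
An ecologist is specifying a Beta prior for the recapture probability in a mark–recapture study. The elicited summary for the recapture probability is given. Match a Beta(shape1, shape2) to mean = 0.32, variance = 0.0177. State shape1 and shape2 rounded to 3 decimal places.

shape1 = 3.614, shape2 = 7.680

Let s = shape1+shape2. The Beta variance is μ(1−μ)/(s+1).
So s+1 = μ(1−μ)/σ² = (0.32×0.68)/0.0177 = 0.2176/0.0177 = 12.2938, giving s = 11.2938.
Then shape1 = μs = 0.32×11.2938 = 3.614 and shape2 = (1−μ)s = 0.68×11.2938 = 7.680.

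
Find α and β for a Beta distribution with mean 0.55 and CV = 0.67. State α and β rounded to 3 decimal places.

σ = CV·μ = 0.67×0.55 = 0.36850, so σ² = 0.135792.
s+1 = μ(1−μ)/σ² = 0.2475/0.135792 = 1.8226, so s = α+β = 0.8226.
α = μs = 0.452, β = (1−μ)s = 0.370.

α = 0.452, β = 0.370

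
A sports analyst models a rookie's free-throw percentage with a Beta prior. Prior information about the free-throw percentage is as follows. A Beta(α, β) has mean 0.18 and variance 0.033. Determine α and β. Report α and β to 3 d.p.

By moment matching, α+β = μ(1−μ)/σ² − 1 = (0.18·0.82)/0.033 − 1 = 4.4727 − 1 = 3.4727.
Since α/(α+β) = μ, α = 0.18·3.4727 = 0.625 and β = 0.82·3.4727 = 2.848.

α = 0.625, β = 2.848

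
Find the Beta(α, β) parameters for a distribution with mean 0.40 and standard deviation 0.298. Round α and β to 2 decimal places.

First σ² = 0.088804. Setting α = μn, β = (1−μ)n with n = α+β,
μ(1−μ)/(n+1) = 0.088804 ⇒ n+1 = 0.2400/0.088804 = 2.7026 ⇒ n = 1.7026.
Hence α = 0.40×1.7026 = 0.68, β = 0.60×1.7026 = 1.02.

α = 0.68, β = 1.02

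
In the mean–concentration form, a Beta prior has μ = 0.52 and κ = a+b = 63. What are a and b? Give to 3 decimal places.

Split κ in proportion μ : (1−μ): a = 0.52·63 = 32.760, b = 63 − 32.760 = 30.240.

a = 32.760, b = 30.240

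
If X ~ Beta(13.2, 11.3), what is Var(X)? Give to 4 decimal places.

α+β = 24.5 and αβ = 149.16, so Var = αβ/[(α+β)²(α+β+1)] = 149.16/15306.375 = 0.0097.

0.0097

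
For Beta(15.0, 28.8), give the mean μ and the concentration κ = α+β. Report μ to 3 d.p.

κ = α+β = 15.0+28.8 = 43.8; μ = α/κ = 15.0/43.8 = 0.342.

μ = 0.342, κ = 43.8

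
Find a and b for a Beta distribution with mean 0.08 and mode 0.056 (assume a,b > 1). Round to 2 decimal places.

a = 2.96, b = 34.04

With s = a+b: μ = a/s and mode = (a−1)/(s−2). Eliminating a = μs,
μs − 1 = m(s−2) ⇒ s(μ−m) = 1−2m ⇒ s = 0.888/0.024 = 37.0000.
So a = μs = 2.96, b = (1−μ)s = 34.04.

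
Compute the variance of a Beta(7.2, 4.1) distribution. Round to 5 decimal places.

Var = αβ/[(α+β)²(α+β+1)] = (7.2×4.1)/(11.3²×12.3) = 29.52/1570.587 = 0.01880.

0.01880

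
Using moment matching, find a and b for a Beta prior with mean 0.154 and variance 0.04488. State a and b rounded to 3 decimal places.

a = 0.293, b = 1.610

Write ν = a+b; then a = μν and Var = μ(1−μ)/(ν+1).
ν = μ(1−μ)/Var − 1 = 0.130284/0.04488 − 1 = 1.9029.
a = 0.154·1.9029 = 0.293, b = 0.846·1.9029 = 1.610.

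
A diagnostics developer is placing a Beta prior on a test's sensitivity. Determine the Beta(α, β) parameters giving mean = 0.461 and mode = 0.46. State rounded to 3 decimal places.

α = 36.880, β = 43.120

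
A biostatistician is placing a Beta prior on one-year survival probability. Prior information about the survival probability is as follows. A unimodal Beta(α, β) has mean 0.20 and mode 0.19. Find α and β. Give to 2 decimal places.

α = 12.40, β = 49.60

Let s = α+β. Mean gives α = μs = 0.20s; mode gives (α−1)/(s−2) = 0.19.
Substituting: 0.20s − 1 = 0.19(s−2) = 0.19s − 0.38, so 0.01s = 0.62 and s = 62.0000.
Then α = 0.20×62.0000 = 12.40 and β = s−α = 49.60.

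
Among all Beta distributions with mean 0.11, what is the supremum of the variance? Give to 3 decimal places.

Var = μ(1−μ)/(α+β+1), which approaches μ(1−μ) as α+β → 0.
So the supremum is μ(1−μ) = 0.11×0.89 = 0.098.

0.098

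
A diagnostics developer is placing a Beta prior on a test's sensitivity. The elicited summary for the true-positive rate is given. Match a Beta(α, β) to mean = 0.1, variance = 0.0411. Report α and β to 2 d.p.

α = 0.12, β = 1.07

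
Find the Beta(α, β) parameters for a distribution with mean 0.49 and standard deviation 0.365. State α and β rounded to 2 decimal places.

α = 0.43, β = 0.45

Variance = 0.365² = 0.133225. The moment-matching identity α+β = μ(1−μ)/Var − 1 gives
α+β = 0.2499/0.133225 − 1 = 0.8758, so α = μ·0.8758 = 0.43 and β = (1−μ)·0.8758 = 0.45.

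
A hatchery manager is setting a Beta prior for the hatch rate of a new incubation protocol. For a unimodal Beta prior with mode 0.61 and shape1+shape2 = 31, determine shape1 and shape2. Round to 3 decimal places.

shape1 = 18.690, shape2 = 12.310

For shape1,shape2>1 the mode is (shape1−1)/(shape1+shape2−2), so shape1 = mode·(κ−2)+1 = 0.61×29+1 = 18.690.
And shape2 = (1−mode)·(κ−2)+1 = 0.39×29+1 = 12.310.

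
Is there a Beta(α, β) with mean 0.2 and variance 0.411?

No

A Beta with mean μ has variance μ(1−μ)/(α+β+1) < μ(1−μ).
Here μ(1−μ) = 0.2×0.8 = 0.16, and 0.411 ≥ 0.16.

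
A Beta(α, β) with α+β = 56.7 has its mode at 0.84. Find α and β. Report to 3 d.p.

Mode = (α−1)/(κ−2) with κ = α+β, so α−1 = 0.84·54.7 = 45.948.
α = 46.948; β = κ − α = 9.752.

α = 46.948, β = 9.752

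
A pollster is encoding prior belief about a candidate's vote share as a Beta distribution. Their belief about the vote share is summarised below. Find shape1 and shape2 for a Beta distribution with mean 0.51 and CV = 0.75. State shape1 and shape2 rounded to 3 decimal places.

shape1 = 0.361, shape2 = 0.347

σ = CV·μ = 0.75×0.51 = 0.38250, so σ² = 0.146306.
s+1 = μ(1−μ)/σ² = 0.2499/0.146306 = 1.7081, so s = shape1+shape2 = 0.7081.
shape1 = μs = 0.361, shape2 = (1−μ)s = 0.347.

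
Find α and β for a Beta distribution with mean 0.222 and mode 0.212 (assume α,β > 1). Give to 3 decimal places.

α = 12.787, β = 44.813

With s = α+β: μ = α/s and mode = (α−1)/(s−2). Eliminating α = μs,
μs − 1 = m(s−2) ⇒ s(μ−m) = 1−2m ⇒ s = 0.576/0.010 = 57.6000.
So α = μs = 12.787, β = (1−μ)s = 44.813.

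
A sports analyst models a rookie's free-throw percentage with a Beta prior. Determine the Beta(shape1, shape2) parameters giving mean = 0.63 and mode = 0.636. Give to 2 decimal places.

Let s = shape1+shape2. Mean gives shape1 = μs = 0.63s; mode gives (shape1−1)/(s−2) = 0.636.
Substituting: 0.63s − 1 = 0.636(s−2) = 0.636s − 1.272, so -0.006s = -0.272 and s = 45.3333.
Then shape1 = 0.63×45.3333 = 28.56 and shape2 = s−shape1 = 16.77.

shape1 = 28.56, shape2 = 16.77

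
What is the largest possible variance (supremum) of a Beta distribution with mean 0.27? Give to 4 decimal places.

0.1971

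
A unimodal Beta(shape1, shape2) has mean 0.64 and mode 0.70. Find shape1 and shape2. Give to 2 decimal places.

shape1 = 4.27, shape2 = 2.40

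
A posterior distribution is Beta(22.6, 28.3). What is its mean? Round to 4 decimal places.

E[X] = α/(α+β) = 22.6/50.9 = 0.4440.

0.4440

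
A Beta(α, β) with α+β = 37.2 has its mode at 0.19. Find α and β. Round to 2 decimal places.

α = 7.69, β = 29.51

Mode = (α−1)/(κ−2) with κ = α+β, so α−1 = 0.19·35.2 = 6.69.
α = 7.69; β = κ − α = 29.51.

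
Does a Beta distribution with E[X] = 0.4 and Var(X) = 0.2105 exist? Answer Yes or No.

Yes

The Beta variance bound is σ² < μ(1−μ).
Here μ(1−μ) = 0.4×0.6 = 0.24, and 0.2105 < 0.24.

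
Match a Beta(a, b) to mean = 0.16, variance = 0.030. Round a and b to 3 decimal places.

a = 0.557, b = 2.923

By moment matching, a+b = μ(1−μ)/σ² − 1 = (0.16·0.84)/0.030 − 1 = 4.4800 − 1 = 3.4800.
Since a/(a+b) = μ, a = 0.16·3.4800 = 0.557 and b = 0.84·3.4800 = 2.923.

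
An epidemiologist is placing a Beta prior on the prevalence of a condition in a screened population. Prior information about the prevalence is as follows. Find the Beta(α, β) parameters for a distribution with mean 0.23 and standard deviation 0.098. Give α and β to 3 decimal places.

α = 4.011, β = 13.429

Variance = 0.098² = 0.009604. The moment-matching identity α+β = μ(1−μ)/Var − 1 gives
α+β = 0.1771/0.009604 − 1 = 17.4402, so α = μ·17.4402 = 4.011 and β = (1−μ)·17.4402 = 13.429.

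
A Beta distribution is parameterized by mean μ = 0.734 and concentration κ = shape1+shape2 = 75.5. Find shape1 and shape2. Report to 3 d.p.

shape1 = 55.417, shape2 = 20.083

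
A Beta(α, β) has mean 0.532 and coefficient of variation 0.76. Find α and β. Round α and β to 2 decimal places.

α = 0.28, β = 0.24

σ = CV·μ = 0.76×0.532 = 0.40432, so σ² = 0.163475.
s+1 = μ(1−μ)/σ² = 0.248976/0.163475 = 1.5230, so s = α+β = 0.5230.
α = μs = 0.28, β = (1−μ)s = 0.24.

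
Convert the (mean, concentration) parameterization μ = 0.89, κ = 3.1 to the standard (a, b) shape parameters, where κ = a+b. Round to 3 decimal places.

Split κ in proportion μ : (1−μ): a = 0.89·3.1 = 2.759, b = 3.1 − 2.759 = 0.341.

a = 2.759, b = 0.341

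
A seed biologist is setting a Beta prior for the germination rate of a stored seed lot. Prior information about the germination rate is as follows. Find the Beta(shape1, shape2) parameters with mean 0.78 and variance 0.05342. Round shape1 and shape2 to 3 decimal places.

shape1 = 1.726, shape2 = 0.487

Let s = shape1+shape2. The Beta variance is μ(1−μ)/(s+1).
So s+1 = μ(1−μ)/σ² = (0.78×0.22)/0.05342 = 0.1716/0.05342 = 3.2123, giving s = 2.2123.
Then shape1 = μs = 0.78×2.2123 = 1.726 and shape2 = (1−μ)s = 0.22×2.2123 = 0.487.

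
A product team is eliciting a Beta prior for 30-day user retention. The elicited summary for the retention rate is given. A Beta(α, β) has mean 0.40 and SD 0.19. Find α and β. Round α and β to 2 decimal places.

α = 2.26, β = 3.39

σ² = 0.19² = 0.0361.
With s = α+β, Var = μ(1−μ)/(s+1), so s+1 = (0.40×0.60)/0.0361 = 6.6482 and s = 5.6482.
α = μs = 2.26, β = (1−μ)s = 3.39.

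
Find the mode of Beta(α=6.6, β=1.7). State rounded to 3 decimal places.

The density x^(α−1)(1−x)^(β−1) is maximised at (α−1)/(α+β−2) = 5.6/6.3 = 0.889.

0.889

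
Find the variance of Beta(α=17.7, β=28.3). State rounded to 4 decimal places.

μ = 17.7/46.0 = 0.384783; Var = μ(1−μ)/(α+β+1) = 0.2367250/47.0 = 0.0050.

0.0050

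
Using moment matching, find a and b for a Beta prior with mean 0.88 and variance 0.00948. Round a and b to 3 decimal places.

a = 8.923, b = 1.217

By moment matching, a+b = μ(1−μ)/σ² − 1 = (0.88·0.12)/0.00948 − 1 = 11.1392 − 1 = 10.1392.
Since a/(a+b) = μ, a = 0.88·10.1392 = 8.923 and b = 0.12·10.1392 = 1.217.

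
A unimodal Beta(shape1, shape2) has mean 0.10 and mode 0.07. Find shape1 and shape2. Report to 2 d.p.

Let s = shape1+shape2. Mean gives shape1 = μs = 0.10s; mode gives (shape1−1)/(s−2) = 0.07.
Substituting: 0.10s − 1 = 0.07(s−2) = 0.07s − 0.14, so 0.03s = 0.86 and s = 28.6667.
Then shape1 = 0.10×28.6667 = 2.87 and shape2 = s−shape1 = 25.80.

shape1 = 2.87, shape2 = 25.80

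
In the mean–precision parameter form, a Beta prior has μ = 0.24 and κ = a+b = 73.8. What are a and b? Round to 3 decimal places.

a = 17.712, b = 56.088

Split κ in proportion μ : (1−μ): a = 0.24·73.8 = 17.712, b = 73.8 − 17.712 = 56.088.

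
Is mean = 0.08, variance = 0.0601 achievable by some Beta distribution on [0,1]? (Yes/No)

A Beta with mean μ has variance μ(1−μ)/(α+β+1) < μ(1−μ).
Here μ(1−μ) = 0.08×0.92 = 0.0736, and 0.0601 < 0.0736.

Yes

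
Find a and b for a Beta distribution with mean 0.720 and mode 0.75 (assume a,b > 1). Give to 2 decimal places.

a = 12.00, b = 4.67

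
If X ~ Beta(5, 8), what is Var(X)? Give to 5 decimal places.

0.01691

μ = 5/13 = 0.384615; Var = μ(1−μ)/(α+β+1) = 0.2366864/14 = 0.01691.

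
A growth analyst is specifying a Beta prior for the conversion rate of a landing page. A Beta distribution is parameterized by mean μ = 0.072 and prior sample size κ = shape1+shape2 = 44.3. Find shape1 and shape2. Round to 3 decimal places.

shape1 = 3.190, shape2 = 41.110

shape1 = μκ = 0.072×44.3 = 3.190 and shape2 = (1−μ)κ = 0.928×44.3 = 41.110.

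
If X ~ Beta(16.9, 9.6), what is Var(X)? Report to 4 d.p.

Var = αβ/[(α+β)²(α+β+1)] = (16.9×9.6)/(26.5²×27.5) = 162.24/19311.875 = 0.0084.

0.0084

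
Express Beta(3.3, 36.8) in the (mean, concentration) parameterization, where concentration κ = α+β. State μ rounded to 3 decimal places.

κ = α+β = 3.3+36.8 = 40.1; μ = α/κ = 3.3/40.1 = 0.082.

μ = 0.082, κ = 40.1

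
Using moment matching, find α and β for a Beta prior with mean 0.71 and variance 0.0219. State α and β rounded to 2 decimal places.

By moment matching, α+β = μ(1−μ)/σ² − 1 = (0.71·0.29)/0.0219 − 1 = 9.4018 − 1 = 8.4018.
Since α/(α+β) = μ, α = 0.71·8.4018 = 5.97 and β = 0.29·8.4018 = 2.44.

α = 5.97, β = 2.44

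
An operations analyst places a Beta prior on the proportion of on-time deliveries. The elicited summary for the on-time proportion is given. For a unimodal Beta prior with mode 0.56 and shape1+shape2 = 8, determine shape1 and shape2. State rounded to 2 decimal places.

shape1 = 4.36, shape2 = 3.64

Mode = (shape1−1)/(κ−2) with κ = shape1+shape2, so shape1−1 = 0.56·6 = 3.36.
shape1 = 4.36; shape2 = κ − shape1 = 3.64.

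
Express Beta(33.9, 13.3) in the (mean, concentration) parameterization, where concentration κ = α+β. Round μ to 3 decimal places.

κ = α+β = 33.9+13.3 = 47.2; μ = α/κ = 33.9/47.2 = 0.718.

μ = 0.718, κ = 47.2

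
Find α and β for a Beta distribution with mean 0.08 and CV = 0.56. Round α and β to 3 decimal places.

α = 2.854, β = 32.817

σ = CV·μ = 0.56×0.08 = 0.04480, so σ² = 0.002007.
s+1 = μ(1−μ)/σ² = 0.0736/0.002007 = 36.6709, so s = α+β = 35.6709.
α = μs = 2.854, β = (1−μ)s = 32.817.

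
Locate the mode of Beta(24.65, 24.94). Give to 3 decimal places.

0.497

The density x^(α−1)(1−x)^(β−1) is maximised at (α−1)/(α+β−2) = 23.65/47.59 = 0.497.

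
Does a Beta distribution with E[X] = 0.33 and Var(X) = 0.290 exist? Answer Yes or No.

No

For any Beta, Var(X) < E[X]·(1−E[X]).
Here μ(1−μ) = 0.33×0.67 = 0.2211, and 0.290 ≥ 0.2211.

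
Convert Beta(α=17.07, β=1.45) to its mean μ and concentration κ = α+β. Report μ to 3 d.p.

μ = 0.922, κ = 18.52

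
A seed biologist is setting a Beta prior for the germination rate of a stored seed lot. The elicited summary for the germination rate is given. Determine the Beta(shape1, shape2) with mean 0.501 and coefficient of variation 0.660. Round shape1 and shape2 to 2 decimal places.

shape1 = 0.64, shape2 = 0.64

Var = (CV·μ)² = (0.660×0.501)² = 0.109336.
shape1+shape2 = μ(1−μ)/Var − 1 = 0.249999/0.109336 − 1 = 1.2865.
Thus shape1 = 0.501·1.2865 = 0.64 and shape2 = 0.499·1.2865 = 0.64.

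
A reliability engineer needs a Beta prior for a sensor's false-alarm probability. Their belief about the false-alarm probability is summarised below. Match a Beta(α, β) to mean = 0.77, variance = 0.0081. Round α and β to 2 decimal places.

By moment matching, α+β = μ(1−μ)/σ² − 1 = (0.77·0.23)/0.0081 − 1 = 21.8642 − 1 = 20.8642.
Since α/(α+β) = μ, α = 0.77·20.8642 = 16.07 and β = 0.23·20.8642 = 4.80.

α = 16.07, β = 4.80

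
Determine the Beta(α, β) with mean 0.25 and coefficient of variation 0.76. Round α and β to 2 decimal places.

α = 1.05, β = 3.15

Var = (CV·μ)² = (0.76×0.25)² = 0.036100.
α+β = μ(1−μ)/Var − 1 = 0.1875/0.036100 − 1 = 4.1939.
Thus α = 0.25·4.1939 = 1.05 and β = 0.75·4.1939 = 3.15.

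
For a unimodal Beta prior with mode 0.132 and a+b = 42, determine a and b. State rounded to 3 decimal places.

a = 6.280, b = 35.720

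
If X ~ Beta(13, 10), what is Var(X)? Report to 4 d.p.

0.0102

Var = αβ/[(α+β)²(α+β+1)] = (13×10)/(23²×24) = 130/12696 = 0.0102.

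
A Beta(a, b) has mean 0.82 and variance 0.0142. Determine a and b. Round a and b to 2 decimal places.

Write ν = a+b; then a = μν and Var = μ(1−μ)/(ν+1).
ν = μ(1−μ)/Var − 1 = 0.1476/0.0142 − 1 = 9.3944.
a = 0.82·9.3944 = 7.70, b = 0.18·9.3944 = 1.69.

a = 7.70, b = 1.69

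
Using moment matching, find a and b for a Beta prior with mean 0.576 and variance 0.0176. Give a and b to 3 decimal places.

By moment matching, a+b = μ(1−μ)/σ² − 1 = (0.576·0.424)/0.0176 − 1 = 13.8764 − 1 = 12.8764.
Since a/(a+b) = μ, a = 0.576·12.8764 = 7.417 and b = 0.424·12.8764 = 5.460.

a = 7.417, b = 5.460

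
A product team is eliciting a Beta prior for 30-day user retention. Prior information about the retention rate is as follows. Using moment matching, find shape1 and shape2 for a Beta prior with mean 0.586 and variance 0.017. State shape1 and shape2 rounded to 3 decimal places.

By moment matching, shape1+shape2 = μ(1−μ)/σ² − 1 = (0.586·0.414)/0.017 − 1 = 14.2708 − 1 = 13.2708.
Since shape1/(shape1+shape2) = μ, shape1 = 0.586·13.2708 = 7.777 and shape2 = 0.414·13.2708 = 5.494.

shape1 = 7.777, shape2 = 5.494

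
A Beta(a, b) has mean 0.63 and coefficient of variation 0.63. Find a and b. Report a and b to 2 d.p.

σ = CV·μ = 0.63×0.63 = 0.39690, so σ² = 0.157530.
s+1 = μ(1−μ)/σ² = 0.2331/0.157530 = 1.4797, so s = a+b = 0.4797.
a = μs = 0.30, b = (1−μ)s = 0.18.

a = 0.30, b = 0.18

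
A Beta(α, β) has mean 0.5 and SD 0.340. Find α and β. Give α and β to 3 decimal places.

α = 0.581, β = 0.581

σ² = 0.340² = 0.115600.
With s = α+β, Var = μ(1−μ)/(s+1), so s+1 = (0.5×0.5)/0.115600 = 2.1626 and s = 1.1626.
α = μs = 0.581, β = (1−μ)s = 0.581.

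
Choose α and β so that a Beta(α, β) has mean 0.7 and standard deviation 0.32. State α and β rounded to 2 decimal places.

α = 0.74, β = 0.32

σ² = 0.32² = 0.1024.
With s = α+β, Var = μ(1−μ)/(s+1), so s+1 = (0.7×0.3)/0.1024 = 2.0508 and s = 1.0508.
α = μs = 0.74, β = (1−μ)s = 0.32.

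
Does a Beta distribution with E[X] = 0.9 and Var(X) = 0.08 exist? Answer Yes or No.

Yes

The Beta variance bound is σ² < μ(1−μ).
Here μ(1−μ) = 0.9×0.1 = 0.09, and 0.08 < 0.09.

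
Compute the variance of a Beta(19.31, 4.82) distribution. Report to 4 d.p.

0.0064

μ = 19.31/24.13 = 0.800249; Var = μ(1−μ)/(α+β+1) = 0.1598507/25.13 = 0.0064.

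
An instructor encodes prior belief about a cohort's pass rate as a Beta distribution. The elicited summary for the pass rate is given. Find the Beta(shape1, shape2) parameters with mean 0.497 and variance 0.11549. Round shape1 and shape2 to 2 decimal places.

shape1 = 0.58, shape2 = 0.59

Let s = shape1+shape2. The Beta variance is μ(1−μ)/(s+1).
So s+1 = μ(1−μ)/σ² = (0.497×0.503)/0.11549 = 0.249991/0.11549 = 2.1646, giving s = 1.1646.
Then shape1 = μs = 0.497×1.1646 = 0.58 and shape2 = (1−μ)s = 0.503×1.1646 = 0.59.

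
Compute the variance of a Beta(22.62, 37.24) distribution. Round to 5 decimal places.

0.00386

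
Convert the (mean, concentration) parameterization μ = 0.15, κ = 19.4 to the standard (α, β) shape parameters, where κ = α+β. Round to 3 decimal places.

α = 2.910, β = 16.490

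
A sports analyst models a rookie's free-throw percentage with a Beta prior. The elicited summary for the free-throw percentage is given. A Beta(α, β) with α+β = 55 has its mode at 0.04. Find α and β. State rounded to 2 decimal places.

Since the density peak of Beta(α,β) is at (α−1)/(α+β−2),
α = 1 + 0.04(55−2) = 3.12 and β = 55 − 3.12 = 51.88.

α = 3.12, β = 51.88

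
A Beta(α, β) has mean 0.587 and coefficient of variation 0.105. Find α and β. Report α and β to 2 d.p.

α = 36.87, β = 25.94

σ = CV·μ = 0.105×0.587 = 0.06163, so σ² = 0.003799.
s+1 = μ(1−μ)/σ² = 0.242431/0.003799 = 63.8166, so s = α+β = 62.8166.
α = μs = 36.87, β = (1−μ)s = 25.94.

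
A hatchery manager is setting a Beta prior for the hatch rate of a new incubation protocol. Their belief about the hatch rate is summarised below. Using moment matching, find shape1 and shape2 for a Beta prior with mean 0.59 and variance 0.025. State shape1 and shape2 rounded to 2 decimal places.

shape1 = 5.12, shape2 = 3.56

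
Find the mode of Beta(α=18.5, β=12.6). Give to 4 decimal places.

0.6014

With α,β > 1, mode = (α−1)/(α+β−2) = 17.5/29.1 = 0.6014.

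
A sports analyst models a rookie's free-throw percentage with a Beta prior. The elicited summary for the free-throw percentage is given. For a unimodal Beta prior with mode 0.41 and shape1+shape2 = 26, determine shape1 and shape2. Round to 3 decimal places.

shape1 = 10.840, shape2 = 15.160

Mode = (shape1−1)/(κ−2) with κ = shape1+shape2, so shape1−1 = 0.41·24 = 9.840.
shape1 = 10.840; shape2 = κ − shape1 = 15.160.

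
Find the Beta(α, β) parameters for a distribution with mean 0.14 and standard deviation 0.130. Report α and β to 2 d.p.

α = 0.86, β = 5.27

First σ² = 0.016900. Setting α = μn, β = (1−μ)n with n = α+β,
μ(1−μ)/(n+1) = 0.016900 ⇒ n+1 = 0.1204/0.016900 = 7.1243 ⇒ n = 6.1243.
Hence α = 0.14×6.1243 = 0.86, β = 0.86×6.1243 = 5.27.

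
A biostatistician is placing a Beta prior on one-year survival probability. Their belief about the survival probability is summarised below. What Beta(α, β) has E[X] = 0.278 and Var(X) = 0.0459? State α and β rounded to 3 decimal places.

Write ν = α+β; then α = μν and Var = μ(1−μ)/(ν+1).
ν = μ(1−μ)/Var − 1 = 0.200716/0.0459 − 1 = 3.3729.
α = 0.278·3.3729 = 0.938, β = 0.722·3.3729 = 2.435.

α = 0.938, β = 2.435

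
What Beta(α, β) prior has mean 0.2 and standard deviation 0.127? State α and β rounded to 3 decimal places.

α = 1.784, β = 7.136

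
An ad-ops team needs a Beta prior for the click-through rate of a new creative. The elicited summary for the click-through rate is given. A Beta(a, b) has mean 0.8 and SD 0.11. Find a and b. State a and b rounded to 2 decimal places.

First σ² = 0.0121. Setting a = μn, b = (1−μ)n with n = a+b,
μ(1−μ)/(n+1) = 0.0121 ⇒ n+1 = 0.16/0.0121 = 13.2231 ⇒ n = 12.2231.
Hence a = 0.8×12.2231 = 9.78, b = 0.2×12.2231 = 2.44.

a = 9.78, b = 2.44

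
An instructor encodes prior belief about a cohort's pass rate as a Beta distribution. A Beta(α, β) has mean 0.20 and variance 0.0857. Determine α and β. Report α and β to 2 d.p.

By moment matching, α+β = μ(1−μ)/σ² − 1 = (0.20·0.80)/0.0857 − 1 = 1.8670 − 1 = 0.8670.
Since α/(α+β) = μ, α = 0.20·0.8670 = 0.17 and β = 0.80·0.8670 = 0.69.

α = 0.17, β = 0.69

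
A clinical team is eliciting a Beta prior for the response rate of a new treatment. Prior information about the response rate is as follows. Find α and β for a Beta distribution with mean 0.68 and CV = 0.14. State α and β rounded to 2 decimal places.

Var = (CV·μ)² = (0.14×0.68)² = 0.009063.
α+β = μ(1−μ)/Var − 1 = 0.2176/0.009063 − 1 = 23.0096.
Thus α = 0.68·23.0096 = 15.65 and β = 0.32·23.0096 = 7.36.

α = 15.65, β = 7.36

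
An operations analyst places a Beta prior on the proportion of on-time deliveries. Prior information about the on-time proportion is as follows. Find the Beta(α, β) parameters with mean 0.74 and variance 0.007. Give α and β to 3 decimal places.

By moment matching, α+β = μ(1−μ)/σ² − 1 = (0.74·0.26)/0.007 − 1 = 27.4857 − 1 = 26.4857.
Since α/(α+β) = μ, α = 0.74·26.4857 = 19.599 and β = 0.26·26.4857 = 6.886.

α = 19.599, β = 6.886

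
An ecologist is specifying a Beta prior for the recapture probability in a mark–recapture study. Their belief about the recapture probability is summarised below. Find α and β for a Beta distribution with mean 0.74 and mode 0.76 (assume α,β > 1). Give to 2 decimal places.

α = 19.24, β = 6.76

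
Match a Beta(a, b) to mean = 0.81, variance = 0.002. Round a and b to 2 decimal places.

Write ν = a+b; then a = μν and Var = μ(1−μ)/(ν+1).
ν = μ(1−μ)/Var − 1 = 0.1539/0.002 − 1 = 75.9500.
a = 0.81·75.9500 = 61.52, b = 0.19·75.9500 = 14.43.

a = 61.52, b = 14.43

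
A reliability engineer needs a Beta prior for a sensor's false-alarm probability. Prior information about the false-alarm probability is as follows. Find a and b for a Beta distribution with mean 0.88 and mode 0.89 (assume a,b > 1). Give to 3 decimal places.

With s = a+b: μ = a/s and mode = (a−1)/(s−2). Eliminating a = μs,
μs − 1 = m(s−2) ⇒ s(μ−m) = 1−2m ⇒ s = -0.78/-0.01 = 78.0000.
So a = μs = 68.640, b = (1−μ)s = 9.360.

a = 68.640, b = 9.360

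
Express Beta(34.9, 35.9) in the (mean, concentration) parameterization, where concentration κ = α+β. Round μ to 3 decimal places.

μ = 0.493, κ = 70.8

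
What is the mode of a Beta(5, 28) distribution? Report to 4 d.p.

0.1290

The density x^(α−1)(1−x)^(β−1) is maximised at (α−1)/(α+β−2) = 4/31 = 0.1290.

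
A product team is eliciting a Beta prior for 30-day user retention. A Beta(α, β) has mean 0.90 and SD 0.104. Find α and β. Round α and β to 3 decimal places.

α = 6.589, β = 0.732

Variance = 0.104² = 0.010816. The moment-matching identity α+β = μ(1−μ)/Var − 1 gives
α+β = 0.0900/0.010816 − 1 = 7.3210, so α = μ·7.3210 = 6.589 and β = (1−μ)·7.3210 = 0.732.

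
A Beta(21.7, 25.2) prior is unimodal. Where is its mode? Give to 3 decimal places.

0.461

With α,β > 1, mode = (α−1)/(α+β−2) = 20.7/44.9 = 0.461.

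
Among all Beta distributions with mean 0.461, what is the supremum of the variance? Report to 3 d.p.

Var = μ(1−μ)/(α+β+1), which approaches μ(1−μ) as α+β → 0.
So the supremum is μ(1−μ) = 0.461×0.539 = 0.248.

0.248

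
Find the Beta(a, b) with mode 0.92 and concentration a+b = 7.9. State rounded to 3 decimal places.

a = 6.428, b = 1.472

For a,b>1 the mode is (a−1)/(a+b−2), so a = mode·(κ−2)+1 = 0.92×5.9+1 = 6.428.
And b = (1−mode)·(κ−2)+1 = 0.08×5.9+1 = 1.472.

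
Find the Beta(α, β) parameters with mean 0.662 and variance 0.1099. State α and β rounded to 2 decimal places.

Write ν = α+β; then α = μν and Var = μ(1−μ)/(ν+1).
ν = μ(1−μ)/Var − 1 = 0.223756/0.1099 − 1 = 1.0360.
α = 0.662·1.0360 = 0.69, β = 0.338·1.0360 = 0.35.

α = 0.69, β = 0.35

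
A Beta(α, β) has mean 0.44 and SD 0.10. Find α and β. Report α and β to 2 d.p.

α = 10.40, β = 13.24

Variance = 0.10² = 0.0100. The moment-matching identity α+β = μ(1−μ)/Var − 1 gives
α+β = 0.2464/0.0100 − 1 = 23.6400, so α = μ·23.6400 = 10.40 and β = (1−μ)·23.6400 = 13.24.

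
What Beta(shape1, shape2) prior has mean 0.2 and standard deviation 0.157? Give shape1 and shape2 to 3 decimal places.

σ² = 0.157² = 0.024649.
With s = shape1+shape2, Var = μ(1−μ)/(s+1), so s+1 = (0.2×0.8)/0.024649 = 6.4911 and s = 5.4911.
shape1 = μs = 1.098, shape2 = (1−μ)s = 4.393.

shape1 = 1.098, shape2 = 4.393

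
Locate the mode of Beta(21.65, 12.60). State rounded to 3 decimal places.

The density x^(α−1)(1−x)^(β−1) is maximised at (α−1)/(α+β−2) = 20.65/32.25 = 0.640.

0.640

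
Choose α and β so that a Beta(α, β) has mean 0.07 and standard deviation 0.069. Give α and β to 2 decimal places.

Variance = 0.069² = 0.004761. The moment-matching identity α+β = μ(1−μ)/Var − 1 gives
α+β = 0.0651/0.004761 − 1 = 12.6736, so α = μ·12.6736 = 0.89 and β = (1−μ)·12.6736 = 11.79.

α = 0.89, β = 11.79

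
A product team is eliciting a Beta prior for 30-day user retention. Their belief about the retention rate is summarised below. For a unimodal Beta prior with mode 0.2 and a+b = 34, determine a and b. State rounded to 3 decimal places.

a = 7.400, b = 26.600

Mode = (a−1)/(κ−2) with κ = a+b, so a−1 = 0.2·32 = 6.400.
a = 7.400; b = κ − a = 26.600.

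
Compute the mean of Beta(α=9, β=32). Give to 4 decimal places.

0.2195

E[X] = α/(α+β) = 9/41 = 0.2195.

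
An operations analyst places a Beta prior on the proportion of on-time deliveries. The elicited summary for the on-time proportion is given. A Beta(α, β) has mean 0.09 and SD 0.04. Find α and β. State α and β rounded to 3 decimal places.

Variance = 0.04² = 0.0016. The moment-matching identity α+β = μ(1−μ)/Var − 1 gives
α+β = 0.0819/0.0016 − 1 = 50.1875, so α = μ·50.1875 = 4.517 and β = (1−μ)·50.1875 = 45.671.

α = 4.517, β = 45.671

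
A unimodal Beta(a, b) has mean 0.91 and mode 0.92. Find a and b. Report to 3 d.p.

With s = a+b: μ = a/s and mode = (a−1)/(s−2). Eliminating a = μs,
μs − 1 = m(s−2) ⇒ s(μ−m) = 1−2m ⇒ s = -0.84/-0.01 = 84.0000.
So a = μs = 76.440, b = (1−μ)s = 7.560.

a = 76.440, b = 7.560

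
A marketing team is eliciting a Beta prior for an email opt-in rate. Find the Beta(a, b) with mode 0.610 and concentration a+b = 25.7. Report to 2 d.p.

For a,b>1 the mode is (a−1)/(a+b−2), so a = mode·(κ−2)+1 = 0.610×23.7+1 = 15.46.
And b = (1−mode)·(κ−2)+1 = 0.390×23.7+1 = 10.24.

a = 15.46, b = 10.24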